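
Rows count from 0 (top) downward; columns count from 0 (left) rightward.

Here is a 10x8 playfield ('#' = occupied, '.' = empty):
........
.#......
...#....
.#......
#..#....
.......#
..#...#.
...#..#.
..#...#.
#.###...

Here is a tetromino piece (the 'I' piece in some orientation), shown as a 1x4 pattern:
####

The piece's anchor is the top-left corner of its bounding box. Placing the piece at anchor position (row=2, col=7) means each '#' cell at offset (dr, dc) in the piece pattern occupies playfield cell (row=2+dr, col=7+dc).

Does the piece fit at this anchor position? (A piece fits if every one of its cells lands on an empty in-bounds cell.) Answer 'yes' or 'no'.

Check each piece cell at anchor (2, 7):
  offset (0,0) -> (2,7): empty -> OK
  offset (0,1) -> (2,8): out of bounds -> FAIL
  offset (0,2) -> (2,9): out of bounds -> FAIL
  offset (0,3) -> (2,10): out of bounds -> FAIL
All cells valid: no

Answer: no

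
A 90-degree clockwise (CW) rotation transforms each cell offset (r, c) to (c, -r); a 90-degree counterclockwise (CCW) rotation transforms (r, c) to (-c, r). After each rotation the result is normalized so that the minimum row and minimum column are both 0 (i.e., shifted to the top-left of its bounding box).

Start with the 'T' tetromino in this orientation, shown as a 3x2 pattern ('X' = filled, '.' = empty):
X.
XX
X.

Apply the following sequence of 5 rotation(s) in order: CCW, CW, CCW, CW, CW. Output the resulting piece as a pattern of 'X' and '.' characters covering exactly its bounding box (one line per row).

Start:
X.
XX
X.
After rotation 1 (CCW):
.X.
XXX
After rotation 2 (CW):
X.
XX
X.
After rotation 3 (CCW):
.X.
XXX
After rotation 4 (CW):
X.
XX
X.
After rotation 5 (CW):
XXX
.X.

Answer: XXX
.X.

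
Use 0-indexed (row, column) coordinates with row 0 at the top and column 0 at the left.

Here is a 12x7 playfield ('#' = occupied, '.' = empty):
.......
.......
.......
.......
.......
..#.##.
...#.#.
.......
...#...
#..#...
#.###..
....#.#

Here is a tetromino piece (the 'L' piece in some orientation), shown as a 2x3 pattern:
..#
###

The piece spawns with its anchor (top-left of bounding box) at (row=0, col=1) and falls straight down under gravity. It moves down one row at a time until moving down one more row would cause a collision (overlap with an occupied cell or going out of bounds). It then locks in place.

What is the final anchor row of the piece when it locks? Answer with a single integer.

Spawn at (row=0, col=1). Try each row:
  row 0: fits
  row 1: fits
  row 2: fits
  row 3: fits
  row 4: blocked -> lock at row 3

Answer: 3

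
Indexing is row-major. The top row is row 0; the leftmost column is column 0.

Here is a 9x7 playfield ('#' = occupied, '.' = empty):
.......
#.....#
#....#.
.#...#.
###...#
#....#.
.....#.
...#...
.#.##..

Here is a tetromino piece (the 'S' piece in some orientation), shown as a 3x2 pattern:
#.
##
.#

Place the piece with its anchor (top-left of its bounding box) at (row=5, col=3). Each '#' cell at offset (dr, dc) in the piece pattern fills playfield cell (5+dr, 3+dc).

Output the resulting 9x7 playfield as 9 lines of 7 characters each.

Fill (5+0,3+0) = (5,3)
Fill (5+1,3+0) = (6,3)
Fill (5+1,3+1) = (6,4)
Fill (5+2,3+1) = (7,4)

Answer: .......
#.....#
#....#.
.#...#.
###...#
#..#.#.
...###.
...##..
.#.##..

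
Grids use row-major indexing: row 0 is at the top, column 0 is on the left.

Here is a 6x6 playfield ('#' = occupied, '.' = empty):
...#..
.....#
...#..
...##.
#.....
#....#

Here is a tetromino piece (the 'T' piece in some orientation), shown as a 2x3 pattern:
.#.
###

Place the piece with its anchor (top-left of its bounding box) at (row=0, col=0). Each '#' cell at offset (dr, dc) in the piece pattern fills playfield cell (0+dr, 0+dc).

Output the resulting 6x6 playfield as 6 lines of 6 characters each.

Fill (0+0,0+1) = (0,1)
Fill (0+1,0+0) = (1,0)
Fill (0+1,0+1) = (1,1)
Fill (0+1,0+2) = (1,2)

Answer: .#.#..
###..#
...#..
...##.
#.....
#....#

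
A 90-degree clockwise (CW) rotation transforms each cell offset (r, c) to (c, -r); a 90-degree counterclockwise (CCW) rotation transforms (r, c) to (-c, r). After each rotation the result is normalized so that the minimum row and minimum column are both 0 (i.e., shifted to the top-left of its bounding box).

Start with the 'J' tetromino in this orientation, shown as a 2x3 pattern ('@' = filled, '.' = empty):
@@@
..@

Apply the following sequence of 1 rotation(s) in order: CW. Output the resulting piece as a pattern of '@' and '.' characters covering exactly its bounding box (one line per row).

Answer: .@
.@
@@

Derivation:
Start:
@@@
..@
After rotation 1 (CW):
.@
.@
@@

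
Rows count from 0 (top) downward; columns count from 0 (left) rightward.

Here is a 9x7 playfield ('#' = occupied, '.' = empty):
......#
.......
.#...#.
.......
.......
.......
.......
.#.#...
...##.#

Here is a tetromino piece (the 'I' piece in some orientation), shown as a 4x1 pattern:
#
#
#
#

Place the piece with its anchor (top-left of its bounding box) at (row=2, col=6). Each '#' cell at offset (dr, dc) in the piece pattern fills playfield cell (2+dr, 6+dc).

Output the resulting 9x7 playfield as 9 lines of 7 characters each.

Fill (2+0,6+0) = (2,6)
Fill (2+1,6+0) = (3,6)
Fill (2+2,6+0) = (4,6)
Fill (2+3,6+0) = (5,6)

Answer: ......#
.......
.#...##
......#
......#
......#
.......
.#.#...
...##.#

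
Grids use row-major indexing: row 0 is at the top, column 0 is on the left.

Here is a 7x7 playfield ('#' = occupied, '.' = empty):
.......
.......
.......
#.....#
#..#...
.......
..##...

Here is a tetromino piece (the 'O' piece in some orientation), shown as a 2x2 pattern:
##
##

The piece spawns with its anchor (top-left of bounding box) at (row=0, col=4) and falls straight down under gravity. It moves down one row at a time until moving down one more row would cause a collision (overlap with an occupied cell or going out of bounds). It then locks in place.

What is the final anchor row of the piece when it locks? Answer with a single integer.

Answer: 5

Derivation:
Spawn at (row=0, col=4). Try each row:
  row 0: fits
  row 1: fits
  row 2: fits
  row 3: fits
  row 4: fits
  row 5: fits
  row 6: blocked -> lock at row 5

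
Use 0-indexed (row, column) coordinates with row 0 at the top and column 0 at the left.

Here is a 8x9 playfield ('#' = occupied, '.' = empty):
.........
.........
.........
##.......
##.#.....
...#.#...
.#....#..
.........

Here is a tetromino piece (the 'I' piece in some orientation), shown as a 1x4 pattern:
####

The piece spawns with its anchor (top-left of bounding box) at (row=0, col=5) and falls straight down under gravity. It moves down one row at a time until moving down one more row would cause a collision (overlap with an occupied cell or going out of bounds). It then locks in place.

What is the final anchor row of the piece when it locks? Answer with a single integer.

Spawn at (row=0, col=5). Try each row:
  row 0: fits
  row 1: fits
  row 2: fits
  row 3: fits
  row 4: fits
  row 5: blocked -> lock at row 4

Answer: 4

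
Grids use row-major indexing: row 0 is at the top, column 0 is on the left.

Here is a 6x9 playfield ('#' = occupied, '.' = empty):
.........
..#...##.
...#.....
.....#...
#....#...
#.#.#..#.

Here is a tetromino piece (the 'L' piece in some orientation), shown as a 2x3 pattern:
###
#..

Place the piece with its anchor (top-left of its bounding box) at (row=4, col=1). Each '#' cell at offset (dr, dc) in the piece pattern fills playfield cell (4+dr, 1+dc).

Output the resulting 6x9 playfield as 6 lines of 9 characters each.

Fill (4+0,1+0) = (4,1)
Fill (4+0,1+1) = (4,2)
Fill (4+0,1+2) = (4,3)
Fill (4+1,1+0) = (5,1)

Answer: .........
..#...##.
...#.....
.....#...
####.#...
###.#..#.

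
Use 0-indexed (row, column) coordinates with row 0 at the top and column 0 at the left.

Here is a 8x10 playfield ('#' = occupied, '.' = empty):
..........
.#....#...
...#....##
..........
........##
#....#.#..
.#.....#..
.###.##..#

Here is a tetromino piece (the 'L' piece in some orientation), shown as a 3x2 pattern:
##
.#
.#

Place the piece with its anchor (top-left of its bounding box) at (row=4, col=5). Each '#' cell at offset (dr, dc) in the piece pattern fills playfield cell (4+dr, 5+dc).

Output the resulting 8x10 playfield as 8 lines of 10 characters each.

Fill (4+0,5+0) = (4,5)
Fill (4+0,5+1) = (4,6)
Fill (4+1,5+1) = (5,6)
Fill (4+2,5+1) = (6,6)

Answer: ..........
.#....#...
...#....##
..........
.....##.##
#....###..
.#....##..
.###.##..#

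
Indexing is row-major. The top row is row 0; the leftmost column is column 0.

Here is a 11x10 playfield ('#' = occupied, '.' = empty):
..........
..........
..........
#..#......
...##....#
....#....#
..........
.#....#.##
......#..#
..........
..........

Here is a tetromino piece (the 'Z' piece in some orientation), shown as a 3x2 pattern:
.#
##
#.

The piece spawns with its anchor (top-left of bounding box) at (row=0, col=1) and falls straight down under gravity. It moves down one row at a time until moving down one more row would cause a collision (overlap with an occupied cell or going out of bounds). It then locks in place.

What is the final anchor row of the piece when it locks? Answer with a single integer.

Spawn at (row=0, col=1). Try each row:
  row 0: fits
  row 1: fits
  row 2: fits
  row 3: fits
  row 4: fits
  row 5: blocked -> lock at row 4

Answer: 4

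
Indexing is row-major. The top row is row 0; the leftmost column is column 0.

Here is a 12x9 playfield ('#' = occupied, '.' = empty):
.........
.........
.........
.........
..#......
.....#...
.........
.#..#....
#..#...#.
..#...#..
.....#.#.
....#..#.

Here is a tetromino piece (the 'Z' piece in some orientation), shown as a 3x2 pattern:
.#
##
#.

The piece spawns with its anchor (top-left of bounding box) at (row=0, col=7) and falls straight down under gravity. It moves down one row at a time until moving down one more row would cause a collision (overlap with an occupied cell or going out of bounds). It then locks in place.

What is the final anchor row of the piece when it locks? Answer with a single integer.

Spawn at (row=0, col=7). Try each row:
  row 0: fits
  row 1: fits
  row 2: fits
  row 3: fits
  row 4: fits
  row 5: fits
  row 6: blocked -> lock at row 5

Answer: 5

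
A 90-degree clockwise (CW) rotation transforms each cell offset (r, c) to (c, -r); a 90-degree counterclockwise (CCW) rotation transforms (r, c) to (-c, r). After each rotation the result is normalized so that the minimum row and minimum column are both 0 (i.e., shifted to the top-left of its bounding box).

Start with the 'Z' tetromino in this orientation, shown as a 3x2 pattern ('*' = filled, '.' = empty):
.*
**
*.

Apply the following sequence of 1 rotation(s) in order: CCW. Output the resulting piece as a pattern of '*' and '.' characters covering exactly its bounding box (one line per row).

Answer: **.
.**

Derivation:
Start:
.*
**
*.
After rotation 1 (CCW):
**.
.**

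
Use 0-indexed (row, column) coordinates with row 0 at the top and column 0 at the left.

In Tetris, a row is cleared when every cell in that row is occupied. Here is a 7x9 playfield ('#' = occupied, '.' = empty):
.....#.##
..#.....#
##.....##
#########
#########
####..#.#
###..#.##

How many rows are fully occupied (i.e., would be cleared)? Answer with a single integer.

Check each row:
  row 0: 6 empty cells -> not full
  row 1: 7 empty cells -> not full
  row 2: 5 empty cells -> not full
  row 3: 0 empty cells -> FULL (clear)
  row 4: 0 empty cells -> FULL (clear)
  row 5: 3 empty cells -> not full
  row 6: 3 empty cells -> not full
Total rows cleared: 2

Answer: 2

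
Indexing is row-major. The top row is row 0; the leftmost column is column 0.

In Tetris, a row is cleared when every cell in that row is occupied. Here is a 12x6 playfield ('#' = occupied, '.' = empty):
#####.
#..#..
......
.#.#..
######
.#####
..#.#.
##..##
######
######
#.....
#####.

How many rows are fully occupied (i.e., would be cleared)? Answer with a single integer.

Answer: 3

Derivation:
Check each row:
  row 0: 1 empty cell -> not full
  row 1: 4 empty cells -> not full
  row 2: 6 empty cells -> not full
  row 3: 4 empty cells -> not full
  row 4: 0 empty cells -> FULL (clear)
  row 5: 1 empty cell -> not full
  row 6: 4 empty cells -> not full
  row 7: 2 empty cells -> not full
  row 8: 0 empty cells -> FULL (clear)
  row 9: 0 empty cells -> FULL (clear)
  row 10: 5 empty cells -> not full
  row 11: 1 empty cell -> not full
Total rows cleared: 3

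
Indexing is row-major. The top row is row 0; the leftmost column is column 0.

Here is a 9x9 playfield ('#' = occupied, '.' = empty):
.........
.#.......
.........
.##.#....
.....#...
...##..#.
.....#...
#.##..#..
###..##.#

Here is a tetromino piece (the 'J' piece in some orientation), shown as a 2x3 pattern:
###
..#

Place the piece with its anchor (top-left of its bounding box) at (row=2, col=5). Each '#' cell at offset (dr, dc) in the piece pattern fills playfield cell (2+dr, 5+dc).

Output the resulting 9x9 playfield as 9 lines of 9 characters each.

Answer: .........
.#.......
.....###.
.##.#..#.
.....#...
...##..#.
.....#...
#.##..#..
###..##.#

Derivation:
Fill (2+0,5+0) = (2,5)
Fill (2+0,5+1) = (2,6)
Fill (2+0,5+2) = (2,7)
Fill (2+1,5+2) = (3,7)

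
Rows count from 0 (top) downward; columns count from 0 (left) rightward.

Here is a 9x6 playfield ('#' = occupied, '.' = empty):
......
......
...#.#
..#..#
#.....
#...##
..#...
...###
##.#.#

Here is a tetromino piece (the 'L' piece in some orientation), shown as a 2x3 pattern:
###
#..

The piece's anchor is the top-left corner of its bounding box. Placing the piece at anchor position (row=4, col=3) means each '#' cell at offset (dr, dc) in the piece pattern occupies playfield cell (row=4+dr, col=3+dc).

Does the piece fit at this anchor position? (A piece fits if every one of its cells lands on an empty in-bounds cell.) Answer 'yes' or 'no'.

Answer: yes

Derivation:
Check each piece cell at anchor (4, 3):
  offset (0,0) -> (4,3): empty -> OK
  offset (0,1) -> (4,4): empty -> OK
  offset (0,2) -> (4,5): empty -> OK
  offset (1,0) -> (5,3): empty -> OK
All cells valid: yes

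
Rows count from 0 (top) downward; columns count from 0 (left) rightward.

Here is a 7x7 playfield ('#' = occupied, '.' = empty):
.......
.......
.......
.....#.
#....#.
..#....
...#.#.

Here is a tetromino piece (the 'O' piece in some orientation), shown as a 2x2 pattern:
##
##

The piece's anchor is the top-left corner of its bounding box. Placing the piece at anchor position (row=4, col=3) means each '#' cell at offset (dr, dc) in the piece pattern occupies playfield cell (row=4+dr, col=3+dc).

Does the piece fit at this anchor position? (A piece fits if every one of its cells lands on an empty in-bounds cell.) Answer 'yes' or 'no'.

Check each piece cell at anchor (4, 3):
  offset (0,0) -> (4,3): empty -> OK
  offset (0,1) -> (4,4): empty -> OK
  offset (1,0) -> (5,3): empty -> OK
  offset (1,1) -> (5,4): empty -> OK
All cells valid: yes

Answer: yes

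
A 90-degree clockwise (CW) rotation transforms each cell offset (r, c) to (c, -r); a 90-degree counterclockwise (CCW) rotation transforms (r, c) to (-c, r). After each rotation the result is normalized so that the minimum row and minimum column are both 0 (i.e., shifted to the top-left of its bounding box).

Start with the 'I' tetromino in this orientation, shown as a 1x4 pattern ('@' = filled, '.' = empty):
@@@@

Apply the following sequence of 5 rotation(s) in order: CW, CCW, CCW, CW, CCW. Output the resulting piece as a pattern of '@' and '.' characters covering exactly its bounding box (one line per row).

Start:
@@@@
After rotation 1 (CW):
@
@
@
@
After rotation 2 (CCW):
@@@@
After rotation 3 (CCW):
@
@
@
@
After rotation 4 (CW):
@@@@
After rotation 5 (CCW):
@
@
@
@

Answer: @
@
@
@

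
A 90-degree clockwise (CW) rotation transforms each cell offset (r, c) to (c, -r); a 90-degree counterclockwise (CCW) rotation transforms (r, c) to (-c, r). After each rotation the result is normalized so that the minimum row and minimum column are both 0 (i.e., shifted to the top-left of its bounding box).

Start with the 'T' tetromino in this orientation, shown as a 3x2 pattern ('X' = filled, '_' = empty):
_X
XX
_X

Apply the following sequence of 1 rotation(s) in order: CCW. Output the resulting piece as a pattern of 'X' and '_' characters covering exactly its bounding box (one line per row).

Answer: XXX
_X_

Derivation:
Start:
_X
XX
_X
After rotation 1 (CCW):
XXX
_X_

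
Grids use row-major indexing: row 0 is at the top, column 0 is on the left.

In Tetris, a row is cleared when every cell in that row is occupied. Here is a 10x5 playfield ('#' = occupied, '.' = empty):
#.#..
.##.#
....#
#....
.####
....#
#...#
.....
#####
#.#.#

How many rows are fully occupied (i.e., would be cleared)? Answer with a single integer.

Check each row:
  row 0: 3 empty cells -> not full
  row 1: 2 empty cells -> not full
  row 2: 4 empty cells -> not full
  row 3: 4 empty cells -> not full
  row 4: 1 empty cell -> not full
  row 5: 4 empty cells -> not full
  row 6: 3 empty cells -> not full
  row 7: 5 empty cells -> not full
  row 8: 0 empty cells -> FULL (clear)
  row 9: 2 empty cells -> not full
Total rows cleared: 1

Answer: 1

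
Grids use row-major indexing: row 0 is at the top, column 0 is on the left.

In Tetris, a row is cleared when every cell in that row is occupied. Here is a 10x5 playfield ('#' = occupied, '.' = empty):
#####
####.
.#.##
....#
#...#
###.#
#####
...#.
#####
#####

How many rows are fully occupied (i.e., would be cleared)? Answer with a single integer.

Check each row:
  row 0: 0 empty cells -> FULL (clear)
  row 1: 1 empty cell -> not full
  row 2: 2 empty cells -> not full
  row 3: 4 empty cells -> not full
  row 4: 3 empty cells -> not full
  row 5: 1 empty cell -> not full
  row 6: 0 empty cells -> FULL (clear)
  row 7: 4 empty cells -> not full
  row 8: 0 empty cells -> FULL (clear)
  row 9: 0 empty cells -> FULL (clear)
Total rows cleared: 4

Answer: 4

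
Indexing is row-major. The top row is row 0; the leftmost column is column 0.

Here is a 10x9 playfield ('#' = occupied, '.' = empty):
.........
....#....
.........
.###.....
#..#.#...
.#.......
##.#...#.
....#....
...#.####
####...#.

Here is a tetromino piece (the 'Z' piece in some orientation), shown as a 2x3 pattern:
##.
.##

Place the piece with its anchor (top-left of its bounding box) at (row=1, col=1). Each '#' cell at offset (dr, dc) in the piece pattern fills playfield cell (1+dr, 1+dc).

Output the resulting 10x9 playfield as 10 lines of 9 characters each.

Answer: .........
.##.#....
..##.....
.###.....
#..#.#...
.#.......
##.#...#.
....#....
...#.####
####...#.

Derivation:
Fill (1+0,1+0) = (1,1)
Fill (1+0,1+1) = (1,2)
Fill (1+1,1+1) = (2,2)
Fill (1+1,1+2) = (2,3)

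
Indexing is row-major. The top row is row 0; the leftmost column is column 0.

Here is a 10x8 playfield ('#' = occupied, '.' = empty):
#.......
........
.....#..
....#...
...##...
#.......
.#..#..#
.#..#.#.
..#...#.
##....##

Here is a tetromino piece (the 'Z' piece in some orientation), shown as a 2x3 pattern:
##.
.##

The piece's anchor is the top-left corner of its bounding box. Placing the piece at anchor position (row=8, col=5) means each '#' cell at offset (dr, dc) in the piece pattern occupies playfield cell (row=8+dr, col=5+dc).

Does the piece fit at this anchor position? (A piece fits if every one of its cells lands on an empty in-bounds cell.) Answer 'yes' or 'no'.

Answer: no

Derivation:
Check each piece cell at anchor (8, 5):
  offset (0,0) -> (8,5): empty -> OK
  offset (0,1) -> (8,6): occupied ('#') -> FAIL
  offset (1,1) -> (9,6): occupied ('#') -> FAIL
  offset (1,2) -> (9,7): occupied ('#') -> FAIL
All cells valid: no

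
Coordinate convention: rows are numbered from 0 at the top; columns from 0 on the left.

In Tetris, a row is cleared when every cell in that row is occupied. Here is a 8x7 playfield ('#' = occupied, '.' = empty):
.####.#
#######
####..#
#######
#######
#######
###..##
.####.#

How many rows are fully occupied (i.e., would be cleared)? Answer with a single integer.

Check each row:
  row 0: 2 empty cells -> not full
  row 1: 0 empty cells -> FULL (clear)
  row 2: 2 empty cells -> not full
  row 3: 0 empty cells -> FULL (clear)
  row 4: 0 empty cells -> FULL (clear)
  row 5: 0 empty cells -> FULL (clear)
  row 6: 2 empty cells -> not full
  row 7: 2 empty cells -> not full
Total rows cleared: 4

Answer: 4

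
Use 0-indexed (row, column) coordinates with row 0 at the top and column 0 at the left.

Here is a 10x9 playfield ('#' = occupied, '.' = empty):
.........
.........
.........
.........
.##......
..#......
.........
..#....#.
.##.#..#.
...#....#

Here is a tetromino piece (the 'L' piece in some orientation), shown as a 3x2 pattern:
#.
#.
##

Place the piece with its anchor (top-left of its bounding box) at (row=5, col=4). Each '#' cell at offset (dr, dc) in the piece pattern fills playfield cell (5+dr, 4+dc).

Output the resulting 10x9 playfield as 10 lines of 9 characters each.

Answer: .........
.........
.........
.........
.##......
..#.#....
....#....
..#.##.#.
.##.#..#.
...#....#

Derivation:
Fill (5+0,4+0) = (5,4)
Fill (5+1,4+0) = (6,4)
Fill (5+2,4+0) = (7,4)
Fill (5+2,4+1) = (7,5)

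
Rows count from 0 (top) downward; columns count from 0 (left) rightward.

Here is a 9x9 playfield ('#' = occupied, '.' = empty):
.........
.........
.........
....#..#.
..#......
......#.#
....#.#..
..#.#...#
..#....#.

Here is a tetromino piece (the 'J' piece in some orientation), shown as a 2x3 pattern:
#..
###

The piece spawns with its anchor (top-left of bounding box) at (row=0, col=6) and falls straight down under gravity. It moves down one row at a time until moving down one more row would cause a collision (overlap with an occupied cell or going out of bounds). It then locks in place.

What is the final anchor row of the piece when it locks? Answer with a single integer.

Answer: 1

Derivation:
Spawn at (row=0, col=6). Try each row:
  row 0: fits
  row 1: fits
  row 2: blocked -> lock at row 1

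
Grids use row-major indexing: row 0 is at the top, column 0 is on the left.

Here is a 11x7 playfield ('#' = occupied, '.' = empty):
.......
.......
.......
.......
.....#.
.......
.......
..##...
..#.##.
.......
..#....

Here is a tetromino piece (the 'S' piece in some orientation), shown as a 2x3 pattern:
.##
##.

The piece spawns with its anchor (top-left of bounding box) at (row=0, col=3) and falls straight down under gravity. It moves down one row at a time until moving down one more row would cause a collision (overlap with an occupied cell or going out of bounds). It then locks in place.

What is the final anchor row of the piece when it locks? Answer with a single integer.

Answer: 3

Derivation:
Spawn at (row=0, col=3). Try each row:
  row 0: fits
  row 1: fits
  row 2: fits
  row 3: fits
  row 4: blocked -> lock at row 3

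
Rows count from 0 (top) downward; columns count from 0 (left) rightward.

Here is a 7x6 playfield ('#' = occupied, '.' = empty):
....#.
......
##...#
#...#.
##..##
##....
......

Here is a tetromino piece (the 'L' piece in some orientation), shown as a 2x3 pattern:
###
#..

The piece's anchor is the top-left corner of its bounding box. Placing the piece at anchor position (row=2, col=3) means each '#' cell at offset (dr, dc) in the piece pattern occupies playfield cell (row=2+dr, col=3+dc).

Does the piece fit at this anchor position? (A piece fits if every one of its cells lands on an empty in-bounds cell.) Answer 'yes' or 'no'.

Check each piece cell at anchor (2, 3):
  offset (0,0) -> (2,3): empty -> OK
  offset (0,1) -> (2,4): empty -> OK
  offset (0,2) -> (2,5): occupied ('#') -> FAIL
  offset (1,0) -> (3,3): empty -> OK
All cells valid: no

Answer: no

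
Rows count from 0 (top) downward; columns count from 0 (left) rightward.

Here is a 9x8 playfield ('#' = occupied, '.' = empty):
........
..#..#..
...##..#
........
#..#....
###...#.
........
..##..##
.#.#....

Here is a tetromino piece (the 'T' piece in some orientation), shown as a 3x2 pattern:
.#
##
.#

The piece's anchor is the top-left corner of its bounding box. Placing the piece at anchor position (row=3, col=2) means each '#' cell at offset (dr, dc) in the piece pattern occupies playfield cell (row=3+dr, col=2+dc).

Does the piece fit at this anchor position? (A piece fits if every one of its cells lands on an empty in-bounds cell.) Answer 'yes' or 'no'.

Check each piece cell at anchor (3, 2):
  offset (0,1) -> (3,3): empty -> OK
  offset (1,0) -> (4,2): empty -> OK
  offset (1,1) -> (4,3): occupied ('#') -> FAIL
  offset (2,1) -> (5,3): empty -> OK
All cells valid: no

Answer: no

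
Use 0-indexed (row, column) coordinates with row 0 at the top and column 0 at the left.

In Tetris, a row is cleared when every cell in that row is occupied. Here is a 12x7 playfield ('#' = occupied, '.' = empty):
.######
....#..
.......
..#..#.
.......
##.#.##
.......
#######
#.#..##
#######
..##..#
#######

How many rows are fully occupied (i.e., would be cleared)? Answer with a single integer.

Answer: 3

Derivation:
Check each row:
  row 0: 1 empty cell -> not full
  row 1: 6 empty cells -> not full
  row 2: 7 empty cells -> not full
  row 3: 5 empty cells -> not full
  row 4: 7 empty cells -> not full
  row 5: 2 empty cells -> not full
  row 6: 7 empty cells -> not full
  row 7: 0 empty cells -> FULL (clear)
  row 8: 3 empty cells -> not full
  row 9: 0 empty cells -> FULL (clear)
  row 10: 4 empty cells -> not full
  row 11: 0 empty cells -> FULL (clear)
Total rows cleared: 3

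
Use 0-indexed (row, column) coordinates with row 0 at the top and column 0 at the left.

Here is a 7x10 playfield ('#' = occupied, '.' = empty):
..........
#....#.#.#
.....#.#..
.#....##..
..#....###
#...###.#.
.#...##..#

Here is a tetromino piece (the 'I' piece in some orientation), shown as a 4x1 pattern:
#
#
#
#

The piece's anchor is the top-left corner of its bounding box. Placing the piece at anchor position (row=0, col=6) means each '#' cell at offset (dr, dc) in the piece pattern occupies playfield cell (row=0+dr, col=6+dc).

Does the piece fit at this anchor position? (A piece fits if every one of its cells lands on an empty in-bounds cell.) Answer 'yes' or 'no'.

Answer: no

Derivation:
Check each piece cell at anchor (0, 6):
  offset (0,0) -> (0,6): empty -> OK
  offset (1,0) -> (1,6): empty -> OK
  offset (2,0) -> (2,6): empty -> OK
  offset (3,0) -> (3,6): occupied ('#') -> FAIL
All cells valid: no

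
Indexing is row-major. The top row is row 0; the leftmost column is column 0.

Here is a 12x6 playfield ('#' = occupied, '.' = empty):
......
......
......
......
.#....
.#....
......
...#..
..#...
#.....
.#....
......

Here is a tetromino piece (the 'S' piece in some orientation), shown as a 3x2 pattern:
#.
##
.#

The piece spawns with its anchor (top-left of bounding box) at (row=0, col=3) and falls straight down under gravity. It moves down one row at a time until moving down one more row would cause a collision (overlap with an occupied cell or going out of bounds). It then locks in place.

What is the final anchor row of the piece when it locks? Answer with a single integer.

Spawn at (row=0, col=3). Try each row:
  row 0: fits
  row 1: fits
  row 2: fits
  row 3: fits
  row 4: fits
  row 5: fits
  row 6: blocked -> lock at row 5

Answer: 5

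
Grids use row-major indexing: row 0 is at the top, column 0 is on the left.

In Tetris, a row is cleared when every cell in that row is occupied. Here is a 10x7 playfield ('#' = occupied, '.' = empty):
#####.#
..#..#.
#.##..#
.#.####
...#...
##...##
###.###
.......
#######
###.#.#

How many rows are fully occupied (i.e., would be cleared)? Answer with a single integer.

Answer: 1

Derivation:
Check each row:
  row 0: 1 empty cell -> not full
  row 1: 5 empty cells -> not full
  row 2: 3 empty cells -> not full
  row 3: 2 empty cells -> not full
  row 4: 6 empty cells -> not full
  row 5: 3 empty cells -> not full
  row 6: 1 empty cell -> not full
  row 7: 7 empty cells -> not full
  row 8: 0 empty cells -> FULL (clear)
  row 9: 2 empty cells -> not full
Total rows cleared: 1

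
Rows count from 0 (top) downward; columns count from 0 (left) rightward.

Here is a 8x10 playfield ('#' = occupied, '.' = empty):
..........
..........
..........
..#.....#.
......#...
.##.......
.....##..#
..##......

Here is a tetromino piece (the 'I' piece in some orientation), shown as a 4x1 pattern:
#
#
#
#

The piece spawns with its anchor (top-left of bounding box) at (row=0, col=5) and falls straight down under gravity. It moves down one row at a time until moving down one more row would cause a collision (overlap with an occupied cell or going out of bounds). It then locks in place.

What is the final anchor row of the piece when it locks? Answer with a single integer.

Spawn at (row=0, col=5). Try each row:
  row 0: fits
  row 1: fits
  row 2: fits
  row 3: blocked -> lock at row 2

Answer: 2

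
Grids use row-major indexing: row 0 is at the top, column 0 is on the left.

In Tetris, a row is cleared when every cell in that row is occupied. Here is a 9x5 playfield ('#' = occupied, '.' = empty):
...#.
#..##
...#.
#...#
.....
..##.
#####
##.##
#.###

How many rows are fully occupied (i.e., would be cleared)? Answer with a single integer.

Check each row:
  row 0: 4 empty cells -> not full
  row 1: 2 empty cells -> not full
  row 2: 4 empty cells -> not full
  row 3: 3 empty cells -> not full
  row 4: 5 empty cells -> not full
  row 5: 3 empty cells -> not full
  row 6: 0 empty cells -> FULL (clear)
  row 7: 1 empty cell -> not full
  row 8: 1 empty cell -> not full
Total rows cleared: 1

Answer: 1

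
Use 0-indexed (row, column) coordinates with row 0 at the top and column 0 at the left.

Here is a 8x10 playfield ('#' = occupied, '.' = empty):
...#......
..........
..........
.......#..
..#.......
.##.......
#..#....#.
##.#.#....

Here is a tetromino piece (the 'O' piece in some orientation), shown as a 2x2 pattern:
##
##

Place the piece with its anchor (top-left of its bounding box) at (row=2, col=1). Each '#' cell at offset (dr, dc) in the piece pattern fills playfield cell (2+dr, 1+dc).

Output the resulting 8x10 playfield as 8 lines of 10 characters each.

Fill (2+0,1+0) = (2,1)
Fill (2+0,1+1) = (2,2)
Fill (2+1,1+0) = (3,1)
Fill (2+1,1+1) = (3,2)

Answer: ...#......
..........
.##.......
.##....#..
..#.......
.##.......
#..#....#.
##.#.#....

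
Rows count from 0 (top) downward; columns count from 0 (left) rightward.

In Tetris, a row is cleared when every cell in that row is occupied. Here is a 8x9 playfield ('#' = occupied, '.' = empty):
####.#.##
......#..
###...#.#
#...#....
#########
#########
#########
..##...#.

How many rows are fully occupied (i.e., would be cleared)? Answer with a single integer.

Answer: 3

Derivation:
Check each row:
  row 0: 2 empty cells -> not full
  row 1: 8 empty cells -> not full
  row 2: 4 empty cells -> not full
  row 3: 7 empty cells -> not full
  row 4: 0 empty cells -> FULL (clear)
  row 5: 0 empty cells -> FULL (clear)
  row 6: 0 empty cells -> FULL (clear)
  row 7: 6 empty cells -> not full
Total rows cleared: 3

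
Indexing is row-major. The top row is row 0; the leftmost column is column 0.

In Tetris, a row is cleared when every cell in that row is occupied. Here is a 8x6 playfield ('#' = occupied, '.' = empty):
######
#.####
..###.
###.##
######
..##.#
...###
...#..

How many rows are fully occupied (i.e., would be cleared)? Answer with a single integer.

Answer: 2

Derivation:
Check each row:
  row 0: 0 empty cells -> FULL (clear)
  row 1: 1 empty cell -> not full
  row 2: 3 empty cells -> not full
  row 3: 1 empty cell -> not full
  row 4: 0 empty cells -> FULL (clear)
  row 5: 3 empty cells -> not full
  row 6: 3 empty cells -> not full
  row 7: 5 empty cells -> not full
Total rows cleared: 2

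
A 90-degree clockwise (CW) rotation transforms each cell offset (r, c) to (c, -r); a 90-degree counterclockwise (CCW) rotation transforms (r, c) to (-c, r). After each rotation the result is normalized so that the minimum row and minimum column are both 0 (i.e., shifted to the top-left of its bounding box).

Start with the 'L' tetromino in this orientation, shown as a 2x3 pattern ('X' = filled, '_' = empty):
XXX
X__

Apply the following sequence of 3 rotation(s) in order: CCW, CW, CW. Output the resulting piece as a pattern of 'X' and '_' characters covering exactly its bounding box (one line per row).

Answer: XX
_X
_X

Derivation:
Start:
XXX
X__
After rotation 1 (CCW):
X_
X_
XX
After rotation 2 (CW):
XXX
X__
After rotation 3 (CW):
XX
_X
_X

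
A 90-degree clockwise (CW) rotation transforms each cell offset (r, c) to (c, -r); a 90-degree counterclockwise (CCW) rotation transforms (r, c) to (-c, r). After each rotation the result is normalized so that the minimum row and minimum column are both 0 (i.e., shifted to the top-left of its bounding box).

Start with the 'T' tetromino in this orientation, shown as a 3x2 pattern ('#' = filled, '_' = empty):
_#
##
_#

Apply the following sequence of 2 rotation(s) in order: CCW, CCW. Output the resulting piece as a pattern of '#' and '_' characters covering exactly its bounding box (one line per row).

Start:
_#
##
_#
After rotation 1 (CCW):
###
_#_
After rotation 2 (CCW):
#_
##
#_

Answer: #_
##
#_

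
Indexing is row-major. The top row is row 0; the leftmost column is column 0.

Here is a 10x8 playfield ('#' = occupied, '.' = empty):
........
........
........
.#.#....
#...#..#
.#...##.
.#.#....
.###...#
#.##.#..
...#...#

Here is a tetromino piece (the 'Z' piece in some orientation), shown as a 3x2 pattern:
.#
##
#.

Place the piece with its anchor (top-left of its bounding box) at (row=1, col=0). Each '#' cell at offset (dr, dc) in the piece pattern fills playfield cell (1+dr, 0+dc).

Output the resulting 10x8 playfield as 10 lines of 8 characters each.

Answer: ........
.#......
##......
##.#....
#...#..#
.#...##.
.#.#....
.###...#
#.##.#..
...#...#

Derivation:
Fill (1+0,0+1) = (1,1)
Fill (1+1,0+0) = (2,0)
Fill (1+1,0+1) = (2,1)
Fill (1+2,0+0) = (3,0)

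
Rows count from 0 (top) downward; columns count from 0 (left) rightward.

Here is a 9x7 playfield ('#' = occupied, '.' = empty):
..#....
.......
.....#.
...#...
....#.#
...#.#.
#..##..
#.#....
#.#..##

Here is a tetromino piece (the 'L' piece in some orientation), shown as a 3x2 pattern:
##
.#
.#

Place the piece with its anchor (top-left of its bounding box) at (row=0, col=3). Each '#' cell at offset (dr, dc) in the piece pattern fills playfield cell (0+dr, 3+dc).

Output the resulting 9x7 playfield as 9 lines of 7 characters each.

Fill (0+0,3+0) = (0,3)
Fill (0+0,3+1) = (0,4)
Fill (0+1,3+1) = (1,4)
Fill (0+2,3+1) = (2,4)

Answer: ..###..
....#..
....##.
...#...
....#.#
...#.#.
#..##..
#.#....
#.#..##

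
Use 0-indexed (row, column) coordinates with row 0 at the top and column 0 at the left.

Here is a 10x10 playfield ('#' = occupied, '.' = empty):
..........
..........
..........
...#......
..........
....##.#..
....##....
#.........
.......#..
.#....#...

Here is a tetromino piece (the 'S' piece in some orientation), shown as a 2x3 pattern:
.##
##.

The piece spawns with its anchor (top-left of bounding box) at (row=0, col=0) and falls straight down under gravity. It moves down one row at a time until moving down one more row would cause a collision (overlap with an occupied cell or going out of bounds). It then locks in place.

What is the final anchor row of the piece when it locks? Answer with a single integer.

Answer: 5

Derivation:
Spawn at (row=0, col=0). Try each row:
  row 0: fits
  row 1: fits
  row 2: fits
  row 3: fits
  row 4: fits
  row 5: fits
  row 6: blocked -> lock at row 5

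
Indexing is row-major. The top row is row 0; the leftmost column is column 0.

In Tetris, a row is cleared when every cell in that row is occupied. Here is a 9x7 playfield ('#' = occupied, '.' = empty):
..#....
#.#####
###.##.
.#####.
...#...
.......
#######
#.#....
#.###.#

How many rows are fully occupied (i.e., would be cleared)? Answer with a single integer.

Answer: 1

Derivation:
Check each row:
  row 0: 6 empty cells -> not full
  row 1: 1 empty cell -> not full
  row 2: 2 empty cells -> not full
  row 3: 2 empty cells -> not full
  row 4: 6 empty cells -> not full
  row 5: 7 empty cells -> not full
  row 6: 0 empty cells -> FULL (clear)
  row 7: 5 empty cells -> not full
  row 8: 2 empty cells -> not full
Total rows cleared: 1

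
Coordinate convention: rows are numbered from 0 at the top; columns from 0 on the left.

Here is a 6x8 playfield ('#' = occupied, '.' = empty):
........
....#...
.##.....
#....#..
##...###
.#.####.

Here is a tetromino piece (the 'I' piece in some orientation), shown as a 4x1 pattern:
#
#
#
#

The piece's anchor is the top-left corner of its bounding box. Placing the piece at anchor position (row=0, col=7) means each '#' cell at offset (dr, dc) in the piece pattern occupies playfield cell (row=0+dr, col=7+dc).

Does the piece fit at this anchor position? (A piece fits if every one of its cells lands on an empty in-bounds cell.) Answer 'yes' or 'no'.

Check each piece cell at anchor (0, 7):
  offset (0,0) -> (0,7): empty -> OK
  offset (1,0) -> (1,7): empty -> OK
  offset (2,0) -> (2,7): empty -> OK
  offset (3,0) -> (3,7): empty -> OK
All cells valid: yes

Answer: yes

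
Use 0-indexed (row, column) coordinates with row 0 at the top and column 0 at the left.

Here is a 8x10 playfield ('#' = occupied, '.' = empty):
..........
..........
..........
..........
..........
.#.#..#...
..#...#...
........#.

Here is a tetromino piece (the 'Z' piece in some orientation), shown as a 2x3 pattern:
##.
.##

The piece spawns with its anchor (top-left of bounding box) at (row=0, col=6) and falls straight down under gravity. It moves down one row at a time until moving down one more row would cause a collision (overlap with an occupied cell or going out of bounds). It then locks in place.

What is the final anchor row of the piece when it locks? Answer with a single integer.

Answer: 4

Derivation:
Spawn at (row=0, col=6). Try each row:
  row 0: fits
  row 1: fits
  row 2: fits
  row 3: fits
  row 4: fits
  row 5: blocked -> lock at row 4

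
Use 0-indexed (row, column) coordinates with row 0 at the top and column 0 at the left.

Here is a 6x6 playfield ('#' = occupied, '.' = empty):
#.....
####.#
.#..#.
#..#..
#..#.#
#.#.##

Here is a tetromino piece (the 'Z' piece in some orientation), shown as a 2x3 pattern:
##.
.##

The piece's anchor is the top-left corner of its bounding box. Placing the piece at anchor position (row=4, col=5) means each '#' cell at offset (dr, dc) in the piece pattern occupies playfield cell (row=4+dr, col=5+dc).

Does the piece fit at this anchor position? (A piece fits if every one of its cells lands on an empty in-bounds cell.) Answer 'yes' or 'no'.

Check each piece cell at anchor (4, 5):
  offset (0,0) -> (4,5): occupied ('#') -> FAIL
  offset (0,1) -> (4,6): out of bounds -> FAIL
  offset (1,1) -> (5,6): out of bounds -> FAIL
  offset (1,2) -> (5,7): out of bounds -> FAIL
All cells valid: no

Answer: no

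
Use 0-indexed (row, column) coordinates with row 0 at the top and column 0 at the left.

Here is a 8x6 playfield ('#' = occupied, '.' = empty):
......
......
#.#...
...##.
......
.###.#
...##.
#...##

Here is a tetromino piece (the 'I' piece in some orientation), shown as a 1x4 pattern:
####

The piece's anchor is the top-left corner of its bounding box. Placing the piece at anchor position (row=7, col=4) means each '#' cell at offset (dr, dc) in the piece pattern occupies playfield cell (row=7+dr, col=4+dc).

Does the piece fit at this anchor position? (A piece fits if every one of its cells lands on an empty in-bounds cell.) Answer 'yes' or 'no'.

Answer: no

Derivation:
Check each piece cell at anchor (7, 4):
  offset (0,0) -> (7,4): occupied ('#') -> FAIL
  offset (0,1) -> (7,5): occupied ('#') -> FAIL
  offset (0,2) -> (7,6): out of bounds -> FAIL
  offset (0,3) -> (7,7): out of bounds -> FAIL
All cells valid: no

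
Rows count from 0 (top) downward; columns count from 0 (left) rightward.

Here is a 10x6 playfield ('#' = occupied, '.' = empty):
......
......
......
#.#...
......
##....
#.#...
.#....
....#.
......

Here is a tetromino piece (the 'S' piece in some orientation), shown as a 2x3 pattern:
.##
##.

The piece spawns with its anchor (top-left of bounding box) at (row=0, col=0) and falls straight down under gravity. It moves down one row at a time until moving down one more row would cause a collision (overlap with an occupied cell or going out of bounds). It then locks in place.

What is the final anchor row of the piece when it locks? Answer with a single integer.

Answer: 1

Derivation:
Spawn at (row=0, col=0). Try each row:
  row 0: fits
  row 1: fits
  row 2: blocked -> lock at row 1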